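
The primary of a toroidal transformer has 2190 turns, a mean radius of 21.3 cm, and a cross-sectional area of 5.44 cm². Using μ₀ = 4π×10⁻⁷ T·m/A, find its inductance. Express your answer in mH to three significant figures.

L ≈ 2.45 mH

For a thin toroid, L = μ₀N²A/(2πR).
L = (4π×10⁻⁷)(2190)²(5.440×10^-4) / (2π×0.213 m) = 2.450×10^-3 H.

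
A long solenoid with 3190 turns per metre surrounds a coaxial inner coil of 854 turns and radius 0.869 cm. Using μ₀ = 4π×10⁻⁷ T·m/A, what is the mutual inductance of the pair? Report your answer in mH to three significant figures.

M ≈ 0.812 mH

The outer solenoid produces a uniform field B₁ = μ₀n₁I₁ across the inner coil,
so the flux linkage is N₂Φ = N₂B₁A₂ = μ₀n₁N₂A₂·I₁, giving M = μ₀n₁N₂A₂.
A₂ = πr² = π(8.690×10^-3 m)² = 2.372×10^-4 m².
M = (4π×10⁻⁷)(3190)(854)(2.372×10^-4) = 8.122×10^-4 H.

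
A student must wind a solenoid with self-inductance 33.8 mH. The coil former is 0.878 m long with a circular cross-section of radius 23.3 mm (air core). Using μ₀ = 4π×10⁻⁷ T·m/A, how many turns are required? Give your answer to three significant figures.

N ≈ 3720 turns

A = πr² = π(2.330×10^-2 m)² = 1.706×10^-3 m².
From L = μ₀N²A/ℓ, N = √(Lℓ / (μ₀A)).
N = √[(3.380×10^-2)(0.878) / ((4π×10⁻⁷)×1.706×10^-3)] = √(1.3846×10^7) ≈ 3721.1.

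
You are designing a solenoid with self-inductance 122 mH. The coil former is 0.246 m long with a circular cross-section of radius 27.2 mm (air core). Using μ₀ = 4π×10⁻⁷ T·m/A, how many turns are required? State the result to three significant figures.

A = πr² = π(2.720×10^-2 m)² = 2.324×10^-3 m².
From L = μ₀N²A/ℓ, N = √(Lℓ / (μ₀A)).
N = √[(0.122)(0.246) / ((4π×10⁻⁷)×2.324×10^-3)] = √(1.028×10^7) ≈ 3205.5.

N ≈ 3210 turns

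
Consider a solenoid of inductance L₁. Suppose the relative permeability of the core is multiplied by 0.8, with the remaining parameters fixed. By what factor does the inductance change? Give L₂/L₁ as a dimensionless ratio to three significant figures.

For a solenoid, L ∝ μᵣN²A/ℓ.
L₂/L₁ = (0.8) = 0.800.

L₂/L₁ = 0.800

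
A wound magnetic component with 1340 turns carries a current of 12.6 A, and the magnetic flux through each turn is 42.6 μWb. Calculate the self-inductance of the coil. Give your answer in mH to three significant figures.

L ≈ 4.53 mH

Self-inductance is defined by L = NΦ_B/I (flux linkage over current).
L = (1340)(4.260×10^-5 Wb)/(12.6 A) = 4.530×10^-3 H.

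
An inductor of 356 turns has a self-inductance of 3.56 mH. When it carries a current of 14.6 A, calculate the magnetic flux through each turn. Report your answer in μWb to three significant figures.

Φ_B ≈ 146 μWb

From L = NΦ_B/I, the flux per turn is Φ_B = LI/N.
Φ_B = (3.560×10^-3 H)(14.6 A)/356 = 1.460×10^-4 Wb.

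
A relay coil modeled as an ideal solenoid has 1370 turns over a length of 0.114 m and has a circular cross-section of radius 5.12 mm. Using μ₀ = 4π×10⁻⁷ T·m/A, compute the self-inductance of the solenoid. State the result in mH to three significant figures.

L ≈ 1.70 mH

A = πr² = π(5.120×10^-3 m)² = 8.235×10^-5 m².
For a long solenoid, L = μ₀N²A/ℓ.
L = (4π×10⁻⁷)(1370)²(8.235×10^-5)/(0.114 m) = 1.704×10^-3 H.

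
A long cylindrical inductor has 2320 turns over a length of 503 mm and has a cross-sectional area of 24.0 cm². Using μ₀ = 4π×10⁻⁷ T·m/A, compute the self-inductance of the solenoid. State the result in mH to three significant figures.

A = 24.0 cm² = 2.400×10^-3 m².
For a long solenoid, L = μ₀N²A/ℓ.
L = (4π×10⁻⁷)(2320)²(2.400×10^-3)/(0.503 m) = 3.227×10^-2 H.

L ≈ 32.3 mH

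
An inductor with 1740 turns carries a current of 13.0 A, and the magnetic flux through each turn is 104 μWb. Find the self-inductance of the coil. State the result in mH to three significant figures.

L ≈ 13.9 mH

Self-inductance is defined by L = NΦ_B/I (flux linkage over current).
L = (1740)(1.040×10^-4 Wb)/(13.0 A) = 1.392×10^-2 H.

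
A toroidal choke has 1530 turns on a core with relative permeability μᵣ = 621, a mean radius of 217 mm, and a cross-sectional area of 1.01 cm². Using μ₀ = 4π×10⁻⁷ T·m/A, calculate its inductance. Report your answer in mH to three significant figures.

L ≈ 135 mH

For a thin toroid, L = μ₀μᵣN²A/(2πR).
L = (4π×10⁻⁷)(621)(1530)²(1.010×10^-4) / (2π×0.217 m) = 0.1353 H.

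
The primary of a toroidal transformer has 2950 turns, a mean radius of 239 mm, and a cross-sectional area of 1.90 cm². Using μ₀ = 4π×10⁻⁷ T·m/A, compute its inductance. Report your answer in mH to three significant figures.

L ≈ 1.38 mH

For a thin toroid, L = μ₀N²A/(2πR).
L = (4π×10⁻⁷)(2950)²(1.900×10^-4) / (2π×0.239 m) = 1.384×10^-3 H.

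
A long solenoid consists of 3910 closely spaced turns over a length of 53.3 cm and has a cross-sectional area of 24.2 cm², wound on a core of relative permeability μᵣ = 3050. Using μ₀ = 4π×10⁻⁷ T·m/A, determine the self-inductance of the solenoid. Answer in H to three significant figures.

L ≈ 266 H

A = 24.2 cm² = 2.420×10^-3 m².
For a long solenoid, L = μ₀μᵣN²A/ℓ.
L = (4π×10⁻⁷)(3050)(3910)²(2.420×10^-3)/(0.533 m) = 266 H.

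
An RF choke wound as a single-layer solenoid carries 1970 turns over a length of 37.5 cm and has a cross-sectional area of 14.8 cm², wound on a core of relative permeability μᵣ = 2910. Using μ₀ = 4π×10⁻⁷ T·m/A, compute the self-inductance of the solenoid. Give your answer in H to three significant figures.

A = 14.8 cm² = 1.480×10^-3 m².
For a long solenoid, L = μ₀μᵣN²A/ℓ.
L = (4π×10⁻⁷)(2910)(1970)²(1.480×10^-3)/(0.375 m) = 56.01 H.

L ≈ 56.0 H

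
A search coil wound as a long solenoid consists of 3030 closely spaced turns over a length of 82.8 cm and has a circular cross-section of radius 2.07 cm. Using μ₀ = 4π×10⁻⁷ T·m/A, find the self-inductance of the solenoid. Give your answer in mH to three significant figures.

A = πr² = π(2.070×10^-2 m)² = 1.346×10^-3 m².
For a long solenoid, L = μ₀N²A/ℓ.
L = (4π×10⁻⁷)(3030)²(1.346×10^-3)/(0.828 m) = 1.876×10^-2 H.

L ≈ 18.8 mH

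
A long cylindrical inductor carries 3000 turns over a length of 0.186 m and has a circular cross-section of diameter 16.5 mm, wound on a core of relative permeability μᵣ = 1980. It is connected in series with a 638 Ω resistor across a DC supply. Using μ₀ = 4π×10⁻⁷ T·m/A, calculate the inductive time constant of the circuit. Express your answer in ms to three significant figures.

A = π(d/2)² = π(8.250×10^-3 m)² = 2.138×10^-4 m².
L = μ₀μᵣN²A/ℓ = (4π×10⁻⁷)(1980)(3000)²(2.138×10^-4)/(0.186) = 25.74 H.
τ = L/R = (25.74)/(638) = 4.03498×10^-2 s.

τ ≈ 40.3 ms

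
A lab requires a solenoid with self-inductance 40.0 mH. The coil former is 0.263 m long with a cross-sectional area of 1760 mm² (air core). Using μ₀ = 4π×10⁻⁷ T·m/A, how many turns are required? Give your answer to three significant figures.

N ≈ 2180 turns

A = 1760 mm² = 1.760×10^-3 m².
From L = μ₀N²A/ℓ, N = √(Lℓ / (μ₀A)).
N = √[(4.000×10^-2)(0.263) / ((4π×10⁻⁷)×1.760×10^-3)] = √(4.757×10^6) ≈ 2181.0.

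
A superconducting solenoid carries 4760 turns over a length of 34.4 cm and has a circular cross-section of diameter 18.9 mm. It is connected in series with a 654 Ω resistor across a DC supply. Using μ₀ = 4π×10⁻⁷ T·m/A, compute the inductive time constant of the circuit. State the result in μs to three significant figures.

A = π(d/2)² = π(9.450×10^-3 m)² = 2.806×10^-4 m².
L = μ₀N²A/ℓ = (4π×10⁻⁷)(4760)²(2.806×10^-4)/(0.344) = 2.322×10^-2 H.
τ = L/R = (2.322×10^-2)/(654) = 3.551×10^-5 s.

τ ≈ 35.5 μs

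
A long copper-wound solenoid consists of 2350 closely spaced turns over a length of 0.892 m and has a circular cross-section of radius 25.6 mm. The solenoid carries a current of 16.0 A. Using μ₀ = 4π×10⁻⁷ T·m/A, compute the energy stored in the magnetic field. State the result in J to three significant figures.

A = πr² = π(2.560×10^-2 m)² = 2.059×10^-3 m².
L = μ₀N²A/ℓ = (4π×10⁻⁷)(2350)²(2.059×10^-3)/(0.892) = 1.602×10^-2 H.
U = ½LI² = ½(1.602×10^-2)(16.0)² = 2.05 J.

U ≈ 2.05 J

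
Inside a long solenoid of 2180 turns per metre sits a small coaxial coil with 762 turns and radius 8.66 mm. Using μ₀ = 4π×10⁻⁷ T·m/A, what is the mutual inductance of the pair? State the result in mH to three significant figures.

The outer solenoid produces a uniform field B₁ = μ₀n₁I₁ across the inner coil,
so the flux linkage is N₂Φ = N₂B₁A₂ = μ₀n₁N₂A₂·I₁, giving M = μ₀n₁N₂A₂.
A₂ = πr² = π(8.660×10^-3 m)² = 2.356×10^-4 m².
M = (4π×10⁻⁷)(2180)(762)(2.356×10^-4) = 4.918×10^-4 H.

M ≈ 0.492 mH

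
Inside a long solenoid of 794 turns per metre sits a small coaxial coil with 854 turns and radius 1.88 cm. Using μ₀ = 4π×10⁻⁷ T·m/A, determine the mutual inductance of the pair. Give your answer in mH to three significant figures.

M ≈ 0.946 mH

The outer solenoid produces a uniform field B₁ = μ₀n₁I₁ across the inner coil,
so the flux linkage is N₂Φ = N₂B₁A₂ = μ₀n₁N₂A₂·I₁, giving M = μ₀n₁N₂A₂.
A₂ = πr² = π(1.880×10^-2 m)² = 1.110×10^-3 m².
M = (4π×10⁻⁷)(794)(854)(1.110×10^-3) = 9.461×10^-4 H.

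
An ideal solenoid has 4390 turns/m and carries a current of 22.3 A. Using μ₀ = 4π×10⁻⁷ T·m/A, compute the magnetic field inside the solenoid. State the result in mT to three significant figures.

B ≈ 123 mT

Inside a long solenoid, B = μ₀nI.
B = (4π×10⁻⁷)(4.390×10^3 m⁻¹)(22.3 A) = 0.123 T.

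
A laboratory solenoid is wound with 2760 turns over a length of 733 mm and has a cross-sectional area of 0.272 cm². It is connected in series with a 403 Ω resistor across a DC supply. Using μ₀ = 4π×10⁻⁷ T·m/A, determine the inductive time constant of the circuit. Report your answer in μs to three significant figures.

τ ≈ 0.881 μs

A = 0.272 cm² = 2.720×10^-5 m².
L = μ₀N²A/ℓ = (4π×10⁻⁷)(2760)²(2.720×10^-5)/(0.733) = 3.552×10^-4 H.
τ = L/R = (3.552×10^-4)/(403) = 8.814×10^-7 s.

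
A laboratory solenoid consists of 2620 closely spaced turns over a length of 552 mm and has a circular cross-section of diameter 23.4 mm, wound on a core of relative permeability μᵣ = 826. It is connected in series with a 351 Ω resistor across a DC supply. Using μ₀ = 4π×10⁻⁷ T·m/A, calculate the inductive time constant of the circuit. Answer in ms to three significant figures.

A = π(d/2)² = π(1.170×10^-2 m)² = 4.301×10^-4 m².
L = μ₀μᵣN²A/ℓ = (4π×10⁻⁷)(826)(2620)²(4.301×10^-4)/(0.552) = 5.551 H.
τ = L/R = (5.551)/(351) = 1.581×10^-2 s.

τ ≈ 15.8 ms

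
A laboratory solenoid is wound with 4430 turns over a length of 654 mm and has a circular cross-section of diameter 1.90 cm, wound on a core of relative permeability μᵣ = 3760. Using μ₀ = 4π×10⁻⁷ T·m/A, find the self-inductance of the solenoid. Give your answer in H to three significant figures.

A = π(d/2)² = π(9.500×10^-3 m)² = 2.835×10^-4 m².
For a long solenoid, L = μ₀μᵣN²A/ℓ.
L = (4π×10⁻⁷)(3760)(4430)²(2.835×10^-4)/(0.654 m) = 40.2 H.

L ≈ 40.2 H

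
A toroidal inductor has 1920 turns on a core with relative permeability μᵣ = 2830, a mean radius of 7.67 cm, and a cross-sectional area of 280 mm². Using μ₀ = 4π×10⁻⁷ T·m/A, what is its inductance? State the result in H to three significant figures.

L ≈ 7.62 H

For a thin toroid, L = μ₀μᵣN²A/(2πR).
L = (4π×10⁻⁷)(2830)(1920)²(2.800×10^-4) / (2π×7.670×10^-2 m) = 7.617 H.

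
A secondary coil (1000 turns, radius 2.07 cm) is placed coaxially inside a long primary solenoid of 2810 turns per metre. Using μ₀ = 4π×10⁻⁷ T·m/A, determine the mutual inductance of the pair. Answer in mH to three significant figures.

M ≈ 4.75 mH

The outer solenoid produces a uniform field B₁ = μ₀n₁I₁ across the inner coil,
so the flux linkage is N₂Φ = N₂B₁A₂ = μ₀n₁N₂A₂·I₁, giving M = μ₀n₁N₂A₂.
A₂ = πr² = π(2.070×10^-2 m)² = 1.346×10^-3 m².
M = (4π×10⁻⁷)(2810)(1000)(1.346×10^-3) = 4.753×10^-3 H.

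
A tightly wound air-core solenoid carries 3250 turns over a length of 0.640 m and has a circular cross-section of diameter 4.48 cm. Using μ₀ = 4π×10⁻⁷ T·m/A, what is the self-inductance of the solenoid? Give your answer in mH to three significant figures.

A = π(d/2)² = π(2.240×10^-2 m)² = 1.576×10^-3 m².
For a long solenoid, L = μ₀N²A/ℓ.
L = (4π×10⁻⁷)(3250)²(1.576×10^-3)/(0.64 m) = 3.269×10^-2 H.

L ≈ 32.7 mH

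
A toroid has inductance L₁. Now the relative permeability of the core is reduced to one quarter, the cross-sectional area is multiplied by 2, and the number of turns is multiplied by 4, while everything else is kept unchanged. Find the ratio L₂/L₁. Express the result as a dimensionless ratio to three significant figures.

L₂/L₁ = 8.00

For a toroid, L ∝ μᵣN²A/R.
L₂/L₁ = (0.25) × (2) × (4)^2 = 8.00.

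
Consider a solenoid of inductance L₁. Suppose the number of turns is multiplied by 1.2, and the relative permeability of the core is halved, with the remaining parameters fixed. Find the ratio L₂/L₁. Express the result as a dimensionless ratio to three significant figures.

L₂/L₁ = 0.720

For a solenoid, L ∝ μᵣN²A/ℓ.
L₂/L₁ = (1.2)^2 × (0.5) = 0.720.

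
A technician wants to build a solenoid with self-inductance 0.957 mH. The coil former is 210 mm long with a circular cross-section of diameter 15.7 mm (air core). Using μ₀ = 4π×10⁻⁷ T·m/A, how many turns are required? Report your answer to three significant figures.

A = π(d/2)² = π(7.850×10^-3 m)² = 1.936×10^-4 m².
From L = μ₀N²A/ℓ, N = √(Lℓ / (μ₀A)).
N = √[(9.570×10^-4)(0.21) / ((4π×10⁻⁷)×1.936×10^-4)] = √(8.261×10^5) ≈ 908.9.

N ≈ 909 turns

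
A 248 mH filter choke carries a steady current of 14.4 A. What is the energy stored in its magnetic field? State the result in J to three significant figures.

U ≈ 25.7 J

Stored magnetic energy: U = ½LI².
U = ½(0.248 H)(14.4 A)² = 25.71 J.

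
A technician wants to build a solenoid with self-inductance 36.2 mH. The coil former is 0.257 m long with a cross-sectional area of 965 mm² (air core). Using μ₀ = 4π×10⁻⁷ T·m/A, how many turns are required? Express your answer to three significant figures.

N ≈ 2770 turns

A = 965 mm² = 9.650×10^-4 m².
From L = μ₀N²A/ℓ, N = √(Lℓ / (μ₀A)).
N = √[(3.620×10^-2)(0.257) / ((4π×10⁻⁷)×9.650×10^-4)] = √(7.672×10^6) ≈ 2769.8.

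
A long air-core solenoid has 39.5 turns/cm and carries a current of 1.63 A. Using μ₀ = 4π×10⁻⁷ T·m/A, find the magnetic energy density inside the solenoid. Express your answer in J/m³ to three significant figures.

B = μ₀nI = (4π×10⁻⁷)(3.950×10^3)(1.63) = 8.091×10^-3 T.
u = B²/(2μ₀) = (8.091×10^-3)²/(2×4π×10⁻⁷) = 26.046 J/m³.

u ≈ 26.0 J/m³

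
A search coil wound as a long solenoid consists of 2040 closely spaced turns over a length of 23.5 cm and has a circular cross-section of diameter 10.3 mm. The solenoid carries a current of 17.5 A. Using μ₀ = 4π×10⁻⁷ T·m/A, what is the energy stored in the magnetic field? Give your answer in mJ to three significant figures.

U ≈ 284 mJ

A = π(d/2)² = π(5.150×10^-3 m)² = 8.332×10^-5 m².
L = μ₀N²A/ℓ = (4π×10⁻⁷)(2040)²(8.332×10^-5)/(0.235) = 1.854×10^-3 H.
U = ½LI² = ½(1.854×10^-3)(17.5)² = 0.2839 J.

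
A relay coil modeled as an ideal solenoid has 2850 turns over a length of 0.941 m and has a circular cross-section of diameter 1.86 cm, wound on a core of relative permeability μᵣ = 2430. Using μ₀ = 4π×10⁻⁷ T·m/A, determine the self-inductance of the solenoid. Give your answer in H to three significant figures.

A = π(d/2)² = π(9.300×10^-3 m)² = 2.717×10^-4 m².
For a long solenoid, L = μ₀μᵣN²A/ℓ.
L = (4π×10⁻⁷)(2430)(2850)²(2.717×10^-4)/(0.941 m) = 7.162 H.

L ≈ 7.16 H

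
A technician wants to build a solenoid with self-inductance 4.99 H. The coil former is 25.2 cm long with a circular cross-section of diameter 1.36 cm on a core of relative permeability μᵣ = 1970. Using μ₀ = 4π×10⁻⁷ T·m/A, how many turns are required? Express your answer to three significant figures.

N ≈ 1870 turns

A = π(d/2)² = π(6.800×10^-3 m)² = 1.453×10^-4 m².
From L = μ₀μᵣN²A/ℓ, N = √(Lℓ / (μ₀μᵣA)).
N = √[(4.99)(0.252) / ((4π×10⁻⁷)(1970)×1.453×10^-4)] = √(3.497×10^6) ≈ 1869.9.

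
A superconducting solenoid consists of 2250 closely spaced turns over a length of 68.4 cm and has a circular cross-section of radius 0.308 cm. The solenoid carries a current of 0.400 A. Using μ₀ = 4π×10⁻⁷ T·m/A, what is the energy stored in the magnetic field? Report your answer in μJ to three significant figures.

U ≈ 22.2 μJ

A = πr² = π(3.080×10^-3 m)² = 2.980×10^-5 m².
L = μ₀N²A/ℓ = (4π×10⁻⁷)(2250)²(2.980×10^-5)/(0.684) = 2.772×10^-4 H.
U = ½LI² = ½(2.772×10^-4)(0.400)² = 2.217×10^-5 J.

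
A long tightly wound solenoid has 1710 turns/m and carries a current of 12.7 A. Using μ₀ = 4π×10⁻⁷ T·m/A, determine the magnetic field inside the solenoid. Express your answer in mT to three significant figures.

Inside a long solenoid, B = μ₀nI.
B = (4π×10⁻⁷)(1.710×10^3 m⁻¹)(12.7 A) = 2.729×10^-2 T.

B ≈ 27.3 mT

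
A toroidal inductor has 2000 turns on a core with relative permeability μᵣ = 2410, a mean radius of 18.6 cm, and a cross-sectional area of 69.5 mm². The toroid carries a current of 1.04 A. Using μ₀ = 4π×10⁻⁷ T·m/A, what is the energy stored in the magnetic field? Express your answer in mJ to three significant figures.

U ≈ 390 mJ

L = μ₀μᵣN²A/(2πR) = (4π×10⁻⁷)(2410)(2000)²(6.950×10^-5)/(2π×0.186) = 0.7204 H.
U = ½LI² = ½(0.7204)(1.04)² = 0.3896 J.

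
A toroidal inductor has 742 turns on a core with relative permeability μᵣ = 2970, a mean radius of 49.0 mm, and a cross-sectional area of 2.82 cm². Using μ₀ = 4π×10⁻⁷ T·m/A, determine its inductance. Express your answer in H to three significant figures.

L ≈ 1.88 H

For a thin toroid, L = μ₀μᵣN²A/(2πR).
L = (4π×10⁻⁷)(2970)(742)²(2.820×10^-4) / (2π×4.900×10^-2 m) = 1.882 H.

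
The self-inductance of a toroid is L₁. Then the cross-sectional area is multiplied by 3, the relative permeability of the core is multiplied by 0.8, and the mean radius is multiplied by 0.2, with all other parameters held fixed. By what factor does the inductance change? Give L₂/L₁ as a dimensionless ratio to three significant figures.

L₂/L₁ = 12.0

For a toroid, L ∝ μᵣN²A/R.
L₂/L₁ = (3) × (0.8) × (0.2)^-1 = 12.0.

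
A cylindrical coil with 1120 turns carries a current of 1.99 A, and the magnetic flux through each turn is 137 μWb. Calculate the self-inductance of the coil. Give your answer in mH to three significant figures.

L ≈ 77.1 mH

Self-inductance is defined by L = NΦ_B/I (flux linkage over current).
L = (1120)(1.370×10^-4 Wb)/(1.99 A) = 7.711×10^-2 H.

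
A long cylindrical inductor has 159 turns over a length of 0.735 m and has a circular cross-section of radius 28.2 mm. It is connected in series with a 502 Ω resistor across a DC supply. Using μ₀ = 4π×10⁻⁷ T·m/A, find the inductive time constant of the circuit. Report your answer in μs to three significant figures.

τ ≈ 0.215 μs

A = πr² = π(2.820×10^-2 m)² = 2.498×10^-3 m².
L = μ₀N²A/ℓ = (4π×10⁻⁷)(159)²(2.498×10^-3)/(0.735) = 1.080×10^-4 H.
τ = L/R = (1.080×10^-4)/(502) = 2.151×10^-7 s.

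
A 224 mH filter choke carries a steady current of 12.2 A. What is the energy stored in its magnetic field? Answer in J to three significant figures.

Stored magnetic energy: U = ½LI².
U = ½(0.224 H)(12.2 A)² = 16.67 J.

U ≈ 16.7 J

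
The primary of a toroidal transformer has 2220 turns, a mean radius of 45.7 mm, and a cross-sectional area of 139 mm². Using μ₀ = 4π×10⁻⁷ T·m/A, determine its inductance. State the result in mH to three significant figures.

L ≈ 3.00 mH

For a thin toroid, L = μ₀N²A/(2πR).
L = (4π×10⁻⁷)(2220)²(1.390×10^-4) / (2π×4.570×10^-2 m) = 2.998×10^-3 H.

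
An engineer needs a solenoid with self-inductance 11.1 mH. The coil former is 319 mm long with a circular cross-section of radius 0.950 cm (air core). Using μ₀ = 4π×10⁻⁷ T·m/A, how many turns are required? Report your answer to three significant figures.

N ≈ 3150 turns

A = πr² = π(9.500×10^-3 m)² = 2.835×10^-4 m².
From L = μ₀N²A/ℓ, N = √(Lℓ / (μ₀A)).
N = √[(1.110×10^-2)(0.319) / ((4π×10⁻⁷)×2.835×10^-4)] = √(9.938×10^6) ≈ 3152.5.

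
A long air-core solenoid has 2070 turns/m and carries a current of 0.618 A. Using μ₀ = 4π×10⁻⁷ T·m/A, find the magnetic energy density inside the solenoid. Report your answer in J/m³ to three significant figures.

u ≈ 1.03 J/m³

B = μ₀nI = (4π×10⁻⁷)(2.070×10^3)(0.618) = 1.608×10^-3 T.
u = B²/(2μ₀) = (1.608×10^-3)²/(2×4π×10⁻⁷) = 1.028 J/m³.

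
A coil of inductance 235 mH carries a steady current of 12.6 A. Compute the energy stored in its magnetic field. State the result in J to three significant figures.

U ≈ 18.7 J

Stored magnetic energy: U = ½LI².
U = ½(0.235 H)(12.6 A)² = 18.65 J.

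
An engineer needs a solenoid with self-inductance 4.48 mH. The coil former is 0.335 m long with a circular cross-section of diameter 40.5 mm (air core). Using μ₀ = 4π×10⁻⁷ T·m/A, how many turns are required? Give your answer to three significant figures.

N ≈ 963 turns

A = π(d/2)² = π(2.025×10^-2 m)² = 1.288×10^-3 m².
From L = μ₀N²A/ℓ, N = √(Lℓ / (μ₀A)).
N = √[(4.480×10^-3)(0.335) / ((4π×10⁻⁷)×1.288×10^-3)] = √(9.271×10^5) ≈ 962.8.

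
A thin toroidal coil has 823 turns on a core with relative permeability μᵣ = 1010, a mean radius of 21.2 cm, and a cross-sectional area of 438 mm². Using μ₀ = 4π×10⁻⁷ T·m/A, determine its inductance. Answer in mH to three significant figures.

For a thin toroid, L = μ₀μᵣN²A/(2πR).
L = (4π×10⁻⁷)(1010)(823)²(4.380×10^-4) / (2π×0.212 m) = 0.2827 H.

L ≈ 283 mH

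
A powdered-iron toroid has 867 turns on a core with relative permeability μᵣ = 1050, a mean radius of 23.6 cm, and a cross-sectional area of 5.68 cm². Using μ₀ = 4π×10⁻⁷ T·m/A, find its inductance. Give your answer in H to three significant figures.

For a thin toroid, L = μ₀μᵣN²A/(2πR).
L = (4π×10⁻⁷)(1050)(867)²(5.680×10^-4) / (2π×0.236 m) = 0.3799 H.

L ≈ 0.380 H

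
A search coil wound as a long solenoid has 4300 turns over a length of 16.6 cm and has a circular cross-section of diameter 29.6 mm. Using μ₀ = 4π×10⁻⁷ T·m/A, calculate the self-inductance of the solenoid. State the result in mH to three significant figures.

A = π(d/2)² = π(1.480×10^-2 m)² = 6.881×10^-4 m².
For a long solenoid, L = μ₀N²A/ℓ.
L = (4π×10⁻⁷)(4300)²(6.881×10^-4)/(0.166 m) = 9.632×10^-2 H.

L ≈ 96.3 mH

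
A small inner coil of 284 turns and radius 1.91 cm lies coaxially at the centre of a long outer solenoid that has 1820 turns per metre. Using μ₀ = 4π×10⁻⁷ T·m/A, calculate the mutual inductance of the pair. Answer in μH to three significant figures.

The outer solenoid produces a uniform field B₁ = μ₀n₁I₁ across the inner coil,
so the flux linkage is N₂Φ = N₂B₁A₂ = μ₀n₁N₂A₂·I₁, giving M = μ₀n₁N₂A₂.
A₂ = πr² = π(1.910×10^-2 m)² = 1.146×10^-3 m².
M = (4π×10⁻⁷)(1820)(284)(1.146×10^-3) = 7.444×10^-4 H.

M ≈ 744 μH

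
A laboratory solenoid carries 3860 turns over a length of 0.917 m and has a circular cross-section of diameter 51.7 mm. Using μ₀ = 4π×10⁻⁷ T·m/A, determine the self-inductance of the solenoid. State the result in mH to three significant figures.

L ≈ 42.9 mH

A = π(d/2)² = π(2.585×10^-2 m)² = 2.099×10^-3 m².
For a long solenoid, L = μ₀N²A/ℓ.
L = (4π×10⁻⁷)(3860)²(2.099×10^-3)/(0.917 m) = 4.286×10^-2 H.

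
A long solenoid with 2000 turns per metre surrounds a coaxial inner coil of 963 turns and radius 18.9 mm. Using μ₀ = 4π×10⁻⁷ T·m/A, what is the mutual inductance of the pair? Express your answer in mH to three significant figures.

M ≈ 2.72 mH

The outer solenoid produces a uniform field B₁ = μ₀n₁I₁ across the inner coil,
so the flux linkage is N₂Φ = N₂B₁A₂ = μ₀n₁N₂A₂·I₁, giving M = μ₀n₁N₂A₂.
A₂ = πr² = π(1.890×10^-2 m)² = 1.122×10^-3 m².
M = (4π×10⁻⁷)(2000)(963)(1.122×10^-3) = 2.716×10^-3 H.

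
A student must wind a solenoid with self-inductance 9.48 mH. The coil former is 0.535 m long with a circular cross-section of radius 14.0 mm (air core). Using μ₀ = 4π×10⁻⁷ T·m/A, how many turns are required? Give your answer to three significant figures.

A = πr² = π(1.400×10^-2 m)² = 6.158×10^-4 m².
From L = μ₀N²A/ℓ, N = √(Lℓ / (μ₀A)).
N = √[(9.480×10^-3)(0.535) / ((4π×10⁻⁷)×6.158×10^-4)] = √(6.5546×10^6) ≈ 2560.2.

N ≈ 2560 turns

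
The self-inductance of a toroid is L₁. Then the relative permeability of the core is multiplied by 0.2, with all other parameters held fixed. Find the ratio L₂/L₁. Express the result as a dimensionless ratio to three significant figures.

For a toroid, L ∝ μᵣN²A/R.
L₂/L₁ = (0.2) = 0.200.

L₂/L₁ = 0.200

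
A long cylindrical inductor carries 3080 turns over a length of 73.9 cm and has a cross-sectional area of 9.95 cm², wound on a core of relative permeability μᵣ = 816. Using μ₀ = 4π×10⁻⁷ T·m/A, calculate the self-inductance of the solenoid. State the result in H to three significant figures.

A = 9.95 cm² = 9.950×10^-4 m².
For a long solenoid, L = μ₀μᵣN²A/ℓ.
L = (4π×10⁻⁷)(816)(3080)²(9.950×10^-4)/(0.739 m) = 13.1 H.

L ≈ 13.1 H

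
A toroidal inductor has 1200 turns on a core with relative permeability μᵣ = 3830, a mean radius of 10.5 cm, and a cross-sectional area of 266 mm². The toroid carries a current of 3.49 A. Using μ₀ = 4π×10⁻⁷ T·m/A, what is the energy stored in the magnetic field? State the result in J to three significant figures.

U ≈ 17.0 J

L = μ₀μᵣN²A/(2πR) = (4π×10⁻⁷)(3830)(1200)²(2.660×10^-4)/(2π×0.105) = 2.794 H.
U = ½LI² = ½(2.794)(3.49)² = 17.02 J.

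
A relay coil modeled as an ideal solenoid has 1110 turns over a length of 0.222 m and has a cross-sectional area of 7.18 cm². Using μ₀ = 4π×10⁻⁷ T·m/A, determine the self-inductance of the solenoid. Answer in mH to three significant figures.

L ≈ 5.01 mH

A = 7.18 cm² = 7.180×10^-4 m².
For a long solenoid, L = μ₀N²A/ℓ.
L = (4π×10⁻⁷)(1110)²(7.180×10^-4)/(0.222 m) = 5.008×10^-3 H.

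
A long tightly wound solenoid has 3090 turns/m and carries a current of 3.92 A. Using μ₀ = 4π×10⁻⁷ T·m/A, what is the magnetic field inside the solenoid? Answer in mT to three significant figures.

Inside a long solenoid, B = μ₀nI.
B = (4π×10⁻⁷)(3.090×10^3 m⁻¹)(3.92 A) = 1.522×10^-2 T.

B ≈ 15.2 mT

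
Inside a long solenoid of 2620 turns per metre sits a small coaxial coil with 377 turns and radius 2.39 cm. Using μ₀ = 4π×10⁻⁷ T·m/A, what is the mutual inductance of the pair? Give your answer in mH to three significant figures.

The outer solenoid produces a uniform field B₁ = μ₀n₁I₁ across the inner coil,
so the flux linkage is N₂Φ = N₂B₁A₂ = μ₀n₁N₂A₂·I₁, giving M = μ₀n₁N₂A₂.
A₂ = πr² = π(2.390×10^-2 m)² = 1.7945×10^-3 m².
M = (4π×10⁻⁷)(2620)(377)(1.7945×10^-3) = 2.227×10^-3 H.

M ≈ 2.23 mH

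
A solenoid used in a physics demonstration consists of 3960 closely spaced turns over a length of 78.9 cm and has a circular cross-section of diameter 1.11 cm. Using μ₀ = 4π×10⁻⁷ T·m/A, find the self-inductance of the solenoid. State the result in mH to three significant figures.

L ≈ 2.42 mH

A = π(d/2)² = π(5.550×10^-3 m)² = 9.677×10^-5 m².
For a long solenoid, L = μ₀N²A/ℓ.
L = (4π×10⁻⁷)(3960)²(9.677×10^-5)/(0.789 m) = 2.417×10^-3 H.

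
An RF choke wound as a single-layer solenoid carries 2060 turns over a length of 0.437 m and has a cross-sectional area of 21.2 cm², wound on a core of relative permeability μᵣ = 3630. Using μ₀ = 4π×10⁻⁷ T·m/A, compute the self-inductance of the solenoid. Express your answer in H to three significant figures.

A = 21.2 cm² = 2.120×10^-3 m².
For a long solenoid, L = μ₀μᵣN²A/ℓ.
L = (4π×10⁻⁷)(3630)(2060)²(2.120×10^-3)/(0.437 m) = 93.91 H.

L ≈ 93.9 H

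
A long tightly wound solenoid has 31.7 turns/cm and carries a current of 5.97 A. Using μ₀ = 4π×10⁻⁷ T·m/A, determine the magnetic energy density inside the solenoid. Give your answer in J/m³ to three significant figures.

B = μ₀nI = (4π×10⁻⁷)(3.170×10^3)(5.97) = 2.378×10^-2 T.
u = B²/(2μ₀) = (2.378×10^-2)²/(2×4π×10⁻⁷) = 225 J/m³.

u ≈ 225 J/m³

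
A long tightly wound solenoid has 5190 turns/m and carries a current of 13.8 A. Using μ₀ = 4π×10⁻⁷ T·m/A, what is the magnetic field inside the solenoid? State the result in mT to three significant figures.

B ≈ 90.0 mT

Inside a long solenoid, B = μ₀nI.
B = (4π×10⁻⁷)(5.190×10^3 m⁻¹)(13.8 A) = 9.000×10^-2 T.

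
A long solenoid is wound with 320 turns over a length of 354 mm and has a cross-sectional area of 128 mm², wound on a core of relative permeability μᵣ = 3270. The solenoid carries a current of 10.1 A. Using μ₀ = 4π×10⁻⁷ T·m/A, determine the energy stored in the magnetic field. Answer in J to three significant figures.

A = 128 mm² = 1.280×10^-4 m².
L = μ₀μᵣN²A/ℓ = (4π×10⁻⁷)(3270)(320)²(1.280×10^-4)/(0.354) = 0.1521 H.
U = ½LI² = ½(0.1521)(10.1)² = 7.76 J.

U ≈ 7.76 J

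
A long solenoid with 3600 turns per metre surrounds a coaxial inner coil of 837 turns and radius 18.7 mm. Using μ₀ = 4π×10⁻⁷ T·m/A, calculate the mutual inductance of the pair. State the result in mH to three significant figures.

M ≈ 4.16 mH

The outer solenoid produces a uniform field B₁ = μ₀n₁I₁ across the inner coil,
so the flux linkage is N₂Φ = N₂B₁A₂ = μ₀n₁N₂A₂·I₁, giving M = μ₀n₁N₂A₂.
A₂ = πr² = π(1.870×10^-2 m)² = 1.099×10^-3 m².
M = (4π×10⁻⁷)(3600)(837)(1.099×10^-3) = 4.160×10^-3 H.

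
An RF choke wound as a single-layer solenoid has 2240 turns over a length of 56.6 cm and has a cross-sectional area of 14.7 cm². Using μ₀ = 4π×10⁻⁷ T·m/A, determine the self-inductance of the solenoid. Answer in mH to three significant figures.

A = 14.7 cm² = 1.470×10^-3 m².
For a long solenoid, L = μ₀N²A/ℓ.
L = (4π×10⁻⁷)(2240)²(1.470×10^-3)/(0.566 m) = 1.638×10^-2 H.

L ≈ 16.4 mH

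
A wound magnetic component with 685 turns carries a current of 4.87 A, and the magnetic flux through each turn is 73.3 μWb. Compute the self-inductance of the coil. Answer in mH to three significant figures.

Self-inductance is defined by L = NΦ_B/I (flux linkage over current).
L = (685)(7.330×10^-5 Wb)/(4.87 A) = 1.031×10^-2 H.

L ≈ 10.3 mH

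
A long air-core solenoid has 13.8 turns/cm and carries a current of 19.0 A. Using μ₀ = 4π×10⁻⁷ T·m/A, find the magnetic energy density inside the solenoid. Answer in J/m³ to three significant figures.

u ≈ 432 J/m³

B = μ₀nI = (4π×10⁻⁷)(1.380×10^3)(19.0) = 3.2949×10^-2 T.
u = B²/(2μ₀) = (3.2949×10^-2)²/(2×4π×10⁻⁷) = 432 J/m³.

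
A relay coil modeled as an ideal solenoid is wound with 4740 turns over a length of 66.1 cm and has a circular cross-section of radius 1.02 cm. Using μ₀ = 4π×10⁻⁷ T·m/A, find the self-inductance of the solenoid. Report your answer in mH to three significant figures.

A = πr² = π(1.020×10^-2 m)² = 3.269×10^-4 m².
For a long solenoid, L = μ₀N²A/ℓ.
L = (4π×10⁻⁷)(4740)²(3.269×10^-4)/(0.661 m) = 1.396×10^-2 H.

L ≈ 14.0 mH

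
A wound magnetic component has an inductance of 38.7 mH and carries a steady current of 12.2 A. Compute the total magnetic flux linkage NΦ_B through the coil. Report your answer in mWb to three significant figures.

NΦ_B ≈ 472 mWb

From L = NΦ_B/I, the flux linkage is NΦ_B = LI.
NΦ_B = (3.870×10^-2 H)(12.2 A) = 0.4721 Wb.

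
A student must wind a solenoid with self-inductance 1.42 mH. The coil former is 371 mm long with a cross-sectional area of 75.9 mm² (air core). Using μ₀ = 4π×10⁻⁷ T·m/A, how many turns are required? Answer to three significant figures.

A = 75.9 mm² = 7.590×10^-5 m².
From L = μ₀N²A/ℓ, N = √(Lℓ / (μ₀A)).
N = √[(1.420×10^-3)(0.371) / ((4π×10⁻⁷)×7.590×10^-5)] = √(5.523×10^6) ≈ 2350.2.

N ≈ 2350 turns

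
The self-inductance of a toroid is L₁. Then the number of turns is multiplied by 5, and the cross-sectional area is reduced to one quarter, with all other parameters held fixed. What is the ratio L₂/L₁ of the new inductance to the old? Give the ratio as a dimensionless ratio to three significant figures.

L₂/L₁ = 6.25

For a toroid, L ∝ μᵣN²A/R.
L₂/L₁ = (5)^2 × (0.25) = 6.25.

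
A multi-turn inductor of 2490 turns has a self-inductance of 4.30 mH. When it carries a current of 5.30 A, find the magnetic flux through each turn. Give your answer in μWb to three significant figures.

From L = NΦ_B/I, the flux per turn is Φ_B = LI/N.
Φ_B = (4.300×10^-3 H)(5.30 A)/2490 = 9.153×10^-6 Wb.

Φ_B ≈ 9.15 μWb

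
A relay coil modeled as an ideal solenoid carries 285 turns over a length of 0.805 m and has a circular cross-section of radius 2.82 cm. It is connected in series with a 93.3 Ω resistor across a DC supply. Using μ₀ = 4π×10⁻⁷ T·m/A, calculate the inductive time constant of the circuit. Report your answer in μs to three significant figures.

A = πr² = π(2.820×10^-2 m)² = 2.498×10^-3 m².
L = μ₀N²A/ℓ = (4π×10⁻⁷)(285)²(2.498×10^-3)/(0.805) = 3.168×10^-4 H.
τ = L/R = (3.168×10^-4)/(93.3) = 3.395×10^-6 s.

τ ≈ 3.40 μs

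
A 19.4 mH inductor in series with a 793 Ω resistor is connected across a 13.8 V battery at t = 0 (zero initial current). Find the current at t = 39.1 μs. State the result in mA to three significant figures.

τ = L/R = 1.940×10^-2/793 = 2.446×10^-5 s; final current I_∞ = ε/R = 13.8/793 = 1.740×10^-2 A.
I(t) = I_∞(1 − e^(−t/τ)) with t/τ = 1.598.
I = (1.740×10^-2)(1 − e^(−1.598)) = 1.388×10^-2 A.

I ≈ 13.9 mA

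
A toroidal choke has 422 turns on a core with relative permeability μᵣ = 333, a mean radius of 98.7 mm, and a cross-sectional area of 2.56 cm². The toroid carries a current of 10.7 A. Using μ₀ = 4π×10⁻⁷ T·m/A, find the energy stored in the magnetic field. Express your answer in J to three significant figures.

U ≈ 1.76 J

L = μ₀μᵣN²A/(2πR) = (4π×10⁻⁷)(333)(422)²(2.560×10^-4)/(2π×9.870×10^-2) = 3.076×10^-2 H.
U = ½LI² = ½(3.076×10^-2)(10.7)² = 1.761 J.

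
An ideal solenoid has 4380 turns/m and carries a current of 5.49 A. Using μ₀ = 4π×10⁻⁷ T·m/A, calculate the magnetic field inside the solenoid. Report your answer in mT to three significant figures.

B ≈ 30.2 mT

Inside a long solenoid, B = μ₀nI.
B = (4π×10⁻⁷)(4.380×10^3 m⁻¹)(5.49 A) = 3.022×10^-2 T.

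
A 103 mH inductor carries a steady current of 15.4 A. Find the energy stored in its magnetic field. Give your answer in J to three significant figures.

Stored magnetic energy: U = ½LI².
U = ½(0.103 H)(15.4 A)² = 12.21 J.

U ≈ 12.2 J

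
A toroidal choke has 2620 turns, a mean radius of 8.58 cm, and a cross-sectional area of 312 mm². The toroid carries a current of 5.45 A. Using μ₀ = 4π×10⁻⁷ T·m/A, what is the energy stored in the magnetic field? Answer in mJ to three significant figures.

U ≈ 74.1 mJ

L = μ₀N²A/(2πR) = (4π×10⁻⁷)(2620)²(3.120×10^-4)/(2π×8.580×10^-2) = 4.992×10^-3 H.
U = ½LI² = ½(4.992×10^-3)(5.45)² = 7.414×10^-2 J.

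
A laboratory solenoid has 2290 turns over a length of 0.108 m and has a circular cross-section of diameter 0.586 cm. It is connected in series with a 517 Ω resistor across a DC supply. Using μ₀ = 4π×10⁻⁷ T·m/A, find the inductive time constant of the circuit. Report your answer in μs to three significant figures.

A = π(d/2)² = π(2.930×10^-3 m)² = 2.697×10^-5 m².
L = μ₀N²A/ℓ = (4π×10⁻⁷)(2290)²(2.697×10^-5)/(0.108) = 1.646×10^-3 H.
τ = L/R = (1.646×10^-3)/(517) = 3.183×10^-6 s.

τ ≈ 3.18 μs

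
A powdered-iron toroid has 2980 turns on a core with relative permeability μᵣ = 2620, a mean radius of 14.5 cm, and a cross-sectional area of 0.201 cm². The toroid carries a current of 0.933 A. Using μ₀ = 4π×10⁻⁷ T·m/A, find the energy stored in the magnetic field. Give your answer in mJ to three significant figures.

U ≈ 281 mJ

L = μ₀μᵣN²A/(2πR) = (4π×10⁻⁷)(2620)(2980)²(2.010×10^-5)/(2π×0.145) = 0.645 H.
U = ½LI² = ½(0.645)(0.933)² = 0.2808 J.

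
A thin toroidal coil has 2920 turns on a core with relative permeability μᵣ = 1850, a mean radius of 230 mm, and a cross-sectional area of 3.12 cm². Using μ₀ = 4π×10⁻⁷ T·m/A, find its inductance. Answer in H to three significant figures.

L ≈ 4.28 H

For a thin toroid, L = μ₀μᵣN²A/(2πR).
L = (4π×10⁻⁷)(1850)(2920)²(3.120×10^-4) / (2π×0.23 m) = 4.28 H.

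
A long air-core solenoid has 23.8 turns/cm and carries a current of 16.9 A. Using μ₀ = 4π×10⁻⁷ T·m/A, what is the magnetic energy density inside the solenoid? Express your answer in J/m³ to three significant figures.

B = μ₀nI = (4π×10⁻⁷)(2.380×10^3)(16.9) = 5.054×10^-2 T.
u = B²/(2μ₀) = (5.054×10^-2)²/(2×4π×10⁻⁷) = 1.016×10^3 J/m³.

u ≈ 1020 J/m³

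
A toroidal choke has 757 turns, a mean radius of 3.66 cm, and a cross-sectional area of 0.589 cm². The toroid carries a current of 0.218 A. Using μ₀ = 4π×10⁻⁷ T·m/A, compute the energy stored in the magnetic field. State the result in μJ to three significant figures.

L = μ₀N²A/(2πR) = (4π×10⁻⁷)(757)²(5.890×10^-5)/(2π×3.660×10^-2) = 1.844×10^-4 H.
U = ½LI² = ½(1.844×10^-4)(0.218)² = 4.383×10^-6 J.

U ≈ 4.38 μJ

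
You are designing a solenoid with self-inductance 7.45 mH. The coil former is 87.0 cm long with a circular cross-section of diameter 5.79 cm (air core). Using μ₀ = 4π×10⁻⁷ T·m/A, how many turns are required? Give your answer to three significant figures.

A = π(d/2)² = π(2.895×10^-2 m)² = 2.633×10^-3 m².
From L = μ₀N²A/ℓ, N = √(Lℓ / (μ₀A)).
N = √[(7.450×10^-3)(0.87) / ((4π×10⁻⁷)×2.633×10^-3)] = √(1.959×10^6) ≈ 1399.6.

N ≈ 1400 turns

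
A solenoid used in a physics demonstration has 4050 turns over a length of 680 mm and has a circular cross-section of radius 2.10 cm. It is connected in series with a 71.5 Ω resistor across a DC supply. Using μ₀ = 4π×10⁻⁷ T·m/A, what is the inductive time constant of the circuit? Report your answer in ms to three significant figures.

τ ≈ 0.587 ms

A = πr² = π(2.100×10^-2 m)² = 1.385×10^-3 m².
L = μ₀N²A/ℓ = (4π×10⁻⁷)(4050)²(1.385×10^-3)/(0.68) = 4.200×10^-2 H.
τ = L/R = (4.200×10^-2)/(71.5) = 5.873×10^-4 s.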